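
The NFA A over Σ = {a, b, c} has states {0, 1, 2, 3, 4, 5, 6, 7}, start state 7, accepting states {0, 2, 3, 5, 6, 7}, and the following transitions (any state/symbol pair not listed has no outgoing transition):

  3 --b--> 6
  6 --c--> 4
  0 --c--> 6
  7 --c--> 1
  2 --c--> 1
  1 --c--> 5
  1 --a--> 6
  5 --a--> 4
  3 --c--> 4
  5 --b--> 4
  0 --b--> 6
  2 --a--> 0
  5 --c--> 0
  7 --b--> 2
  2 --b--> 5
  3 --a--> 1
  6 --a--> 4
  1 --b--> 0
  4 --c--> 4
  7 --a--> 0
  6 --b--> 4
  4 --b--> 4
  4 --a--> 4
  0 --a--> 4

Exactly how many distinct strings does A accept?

The useful subgraph on states {0, 1, 2, 5, 6, 7} is acyclic, so L(A) is finite; the longest accepting path visits 6 useful states, giving maximum string length 5.
Counting accepting paths from 7 by length: 1 of length 0, 2 of length 1, 7 of length 2, 9 of length 3, 7 of length 4, 2 of length 5. Total 28.

28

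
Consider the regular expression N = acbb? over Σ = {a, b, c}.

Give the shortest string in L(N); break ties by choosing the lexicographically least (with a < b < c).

By inspection of the expression, no string of length less than 3 matches, and acb is the lexicographically first match of length 3.

acb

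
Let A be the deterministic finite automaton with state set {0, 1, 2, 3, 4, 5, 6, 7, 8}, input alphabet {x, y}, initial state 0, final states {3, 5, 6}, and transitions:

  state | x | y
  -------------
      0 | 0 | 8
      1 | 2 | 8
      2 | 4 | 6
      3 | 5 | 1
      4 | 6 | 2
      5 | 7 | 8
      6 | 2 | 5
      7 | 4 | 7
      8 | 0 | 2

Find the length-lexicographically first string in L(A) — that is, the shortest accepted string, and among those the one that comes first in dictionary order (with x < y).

A breadth-first search from 0 reaches an accepting state first via the path 0 → 8 → 2 → 6 on input yyy.
No string of length < 3 is accepted (BFS exhausts all shorter strings without reaching an accepting state), and yyy is the lexicographically least accepting string of length 3.

yyy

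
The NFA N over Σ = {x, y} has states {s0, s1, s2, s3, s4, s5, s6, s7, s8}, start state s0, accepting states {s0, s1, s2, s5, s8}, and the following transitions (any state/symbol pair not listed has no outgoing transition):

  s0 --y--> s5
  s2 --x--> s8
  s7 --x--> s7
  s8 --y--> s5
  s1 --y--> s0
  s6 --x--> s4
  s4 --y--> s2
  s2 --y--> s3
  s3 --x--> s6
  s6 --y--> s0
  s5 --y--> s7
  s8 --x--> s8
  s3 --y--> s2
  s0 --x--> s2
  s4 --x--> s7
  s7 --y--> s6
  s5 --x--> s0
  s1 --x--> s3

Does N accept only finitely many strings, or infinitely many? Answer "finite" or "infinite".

infinite

State s8 is reachable from the start and can reach an accepting state, and it lies on the cycle s8 → s8.
Traversing that cycle any number of times yields accepted strings of unbounded length, so the language is infinite.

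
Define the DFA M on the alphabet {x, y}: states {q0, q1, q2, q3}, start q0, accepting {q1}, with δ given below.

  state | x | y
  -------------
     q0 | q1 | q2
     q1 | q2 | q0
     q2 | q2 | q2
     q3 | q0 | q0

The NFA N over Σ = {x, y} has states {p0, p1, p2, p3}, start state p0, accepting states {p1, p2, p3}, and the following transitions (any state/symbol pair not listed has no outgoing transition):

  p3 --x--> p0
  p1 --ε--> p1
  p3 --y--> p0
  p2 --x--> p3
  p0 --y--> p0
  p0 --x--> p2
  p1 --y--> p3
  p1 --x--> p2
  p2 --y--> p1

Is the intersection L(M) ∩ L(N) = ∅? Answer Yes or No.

The string x is accepted by both M and N.
Hence L(M) ∩ L(N) ≠ ∅.

No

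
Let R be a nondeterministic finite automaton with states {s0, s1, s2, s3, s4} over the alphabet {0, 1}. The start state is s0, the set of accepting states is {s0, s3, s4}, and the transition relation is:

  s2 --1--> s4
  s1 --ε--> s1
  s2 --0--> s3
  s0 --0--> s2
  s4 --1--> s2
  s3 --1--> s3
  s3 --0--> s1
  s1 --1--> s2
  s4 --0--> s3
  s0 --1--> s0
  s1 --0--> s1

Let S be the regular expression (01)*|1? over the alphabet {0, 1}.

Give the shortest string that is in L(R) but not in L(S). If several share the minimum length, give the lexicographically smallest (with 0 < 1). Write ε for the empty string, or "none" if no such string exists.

The string 00 is accepted by R but not by S.
No shorter string lies in the difference, and 00 is the lexicographically first length-2 string in L(R) \ L(S).

00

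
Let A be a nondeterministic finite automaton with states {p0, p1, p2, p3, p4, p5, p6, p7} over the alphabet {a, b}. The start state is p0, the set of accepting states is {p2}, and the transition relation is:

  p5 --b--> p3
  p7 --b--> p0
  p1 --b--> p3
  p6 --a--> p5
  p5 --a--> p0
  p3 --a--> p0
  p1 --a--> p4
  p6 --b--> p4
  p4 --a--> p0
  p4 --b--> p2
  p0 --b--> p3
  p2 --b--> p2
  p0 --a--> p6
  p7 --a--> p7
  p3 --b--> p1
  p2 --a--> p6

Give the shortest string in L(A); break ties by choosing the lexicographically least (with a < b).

A breadth-first search from p0 reaches an accepting state first via the path p0 → p6 → p4 → p2 on input abb.
No string of length < 3 is accepted (BFS exhausts all shorter strings without reaching an accepting state), and abb is the lexicographically least accepting string of length 3.

abb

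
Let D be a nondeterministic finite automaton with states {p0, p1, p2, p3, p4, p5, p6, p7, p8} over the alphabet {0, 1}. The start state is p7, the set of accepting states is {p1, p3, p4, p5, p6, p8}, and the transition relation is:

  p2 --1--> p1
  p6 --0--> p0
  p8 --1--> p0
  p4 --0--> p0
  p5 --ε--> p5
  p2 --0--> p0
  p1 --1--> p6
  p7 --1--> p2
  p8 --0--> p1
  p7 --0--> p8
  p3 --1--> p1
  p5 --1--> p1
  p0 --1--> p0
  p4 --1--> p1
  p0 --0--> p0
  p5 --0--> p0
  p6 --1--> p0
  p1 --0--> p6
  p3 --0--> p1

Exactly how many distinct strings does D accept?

The useful subgraph on states {p1, p2, p6, p7, p8} is acyclic, so L(D) is finite; the longest accepting path visits 4 useful states, giving maximum string length 3.
Counting accepting paths from p7 by length: 1 of length 1, 2 of length 2, 4 of length 3. Total 7.

7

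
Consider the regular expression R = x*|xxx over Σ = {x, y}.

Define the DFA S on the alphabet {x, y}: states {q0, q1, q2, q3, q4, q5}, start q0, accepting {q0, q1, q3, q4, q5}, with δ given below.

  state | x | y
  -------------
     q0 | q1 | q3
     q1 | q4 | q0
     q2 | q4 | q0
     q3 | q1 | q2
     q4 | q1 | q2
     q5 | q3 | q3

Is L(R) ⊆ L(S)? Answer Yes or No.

Converting the expression R to a DFA (subset construction, then merging equivalent states) gives the minimal DFA with states {r0, r1}, start state r0, accepting states {r0} and transitions r0: x→r0, y→r1; r1: x→r1, y→r1.
Exploring the product automaton R × S from the start pair (r0, q0), following both machines on each input symbol, reaches 8 state pairs: (r0, q0), (r0, q1), (r1, q3), (r0, q4), (r1, q0), (r1, q1), (r1, q2), (r1, q4).
R accepts in {r0} and S accepts in {q0, q1, q3, q4, q5}. The reachable pairs whose R-component is accepting are (r0, q0), (r0, q1), (r0, q4); in each of them the S-component is accepting too, so the product for L(R) \ L(S) (R-component accepting, S-component rejecting) has no reachable accepting pair and the difference is empty.
Hence every string in L(R) is also in L(S).

Yes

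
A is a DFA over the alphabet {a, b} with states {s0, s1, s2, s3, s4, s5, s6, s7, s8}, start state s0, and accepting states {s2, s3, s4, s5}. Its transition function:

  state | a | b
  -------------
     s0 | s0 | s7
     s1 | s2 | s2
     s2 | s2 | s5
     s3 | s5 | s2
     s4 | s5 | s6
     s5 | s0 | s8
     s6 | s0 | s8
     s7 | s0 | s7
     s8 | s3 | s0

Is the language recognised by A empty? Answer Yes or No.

Yes

The states reachable from the start state are {s0, s7}.
None of the accepting states {s2, s3, s4, s5} is reachable, so no string is accepted and L(A) = ∅.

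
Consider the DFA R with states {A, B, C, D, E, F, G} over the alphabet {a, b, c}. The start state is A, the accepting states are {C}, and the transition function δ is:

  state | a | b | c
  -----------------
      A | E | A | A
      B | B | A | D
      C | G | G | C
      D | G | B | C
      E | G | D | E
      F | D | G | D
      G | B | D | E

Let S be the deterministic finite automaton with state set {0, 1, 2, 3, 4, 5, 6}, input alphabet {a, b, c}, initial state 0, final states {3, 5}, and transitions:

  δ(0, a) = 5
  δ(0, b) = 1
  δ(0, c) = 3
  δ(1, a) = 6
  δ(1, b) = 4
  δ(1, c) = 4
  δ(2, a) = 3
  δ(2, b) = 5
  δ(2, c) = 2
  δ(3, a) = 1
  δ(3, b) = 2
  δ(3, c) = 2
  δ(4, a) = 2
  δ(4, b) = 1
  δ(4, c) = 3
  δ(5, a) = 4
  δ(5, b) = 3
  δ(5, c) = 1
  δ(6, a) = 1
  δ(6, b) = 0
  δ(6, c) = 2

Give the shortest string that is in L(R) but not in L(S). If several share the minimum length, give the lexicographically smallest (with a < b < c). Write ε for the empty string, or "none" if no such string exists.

abc

The string abc is accepted by R but not by S.
No shorter string lies in the difference, and abc is the lexicographically first length-3 string in L(R) \ L(S).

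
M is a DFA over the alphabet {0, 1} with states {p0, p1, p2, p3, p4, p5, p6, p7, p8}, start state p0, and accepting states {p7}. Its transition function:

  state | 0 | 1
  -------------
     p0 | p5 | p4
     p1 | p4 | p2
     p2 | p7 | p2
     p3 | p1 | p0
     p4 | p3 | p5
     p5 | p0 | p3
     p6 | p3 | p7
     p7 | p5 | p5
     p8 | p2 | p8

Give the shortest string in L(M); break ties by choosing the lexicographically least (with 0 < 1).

A breadth-first search from p0 reaches an accepting state first via the path p0 → p5 → p3 → p1 → p2 → p7 on input 01010.
No string of length < 5 is accepted (BFS exhausts all shorter strings without reaching an accepting state), and 01010 is the lexicographically least accepting string of length 5.

01010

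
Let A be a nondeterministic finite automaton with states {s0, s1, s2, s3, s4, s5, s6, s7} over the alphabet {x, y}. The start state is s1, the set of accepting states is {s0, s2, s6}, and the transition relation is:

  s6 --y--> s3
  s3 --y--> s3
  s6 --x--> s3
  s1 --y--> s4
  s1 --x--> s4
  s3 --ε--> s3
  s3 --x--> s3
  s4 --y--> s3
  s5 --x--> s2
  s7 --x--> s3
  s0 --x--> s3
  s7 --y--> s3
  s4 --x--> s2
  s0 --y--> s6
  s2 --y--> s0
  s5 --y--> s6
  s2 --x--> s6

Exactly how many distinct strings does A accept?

The useful subgraph on states {s0, s1, s2, s4, s6} is acyclic, so L(A) is finite; the longest accepting path visits 5 useful states, giving maximum string length 4.
Counting accepting paths from s1 by length: 2 of length 2, 4 of length 3, 2 of length 4. Total 8.

8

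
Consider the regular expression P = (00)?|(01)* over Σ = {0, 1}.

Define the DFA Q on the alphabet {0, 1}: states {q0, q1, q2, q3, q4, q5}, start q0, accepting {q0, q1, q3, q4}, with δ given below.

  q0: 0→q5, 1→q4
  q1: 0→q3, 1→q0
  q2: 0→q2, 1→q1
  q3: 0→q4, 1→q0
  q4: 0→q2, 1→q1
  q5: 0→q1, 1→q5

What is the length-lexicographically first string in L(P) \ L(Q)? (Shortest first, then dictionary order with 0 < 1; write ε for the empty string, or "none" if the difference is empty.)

01

The string 01 is accepted by P but not by Q.
No shorter string lies in the difference, and 01 is the lexicographically first length-2 string in L(P) \ L(Q).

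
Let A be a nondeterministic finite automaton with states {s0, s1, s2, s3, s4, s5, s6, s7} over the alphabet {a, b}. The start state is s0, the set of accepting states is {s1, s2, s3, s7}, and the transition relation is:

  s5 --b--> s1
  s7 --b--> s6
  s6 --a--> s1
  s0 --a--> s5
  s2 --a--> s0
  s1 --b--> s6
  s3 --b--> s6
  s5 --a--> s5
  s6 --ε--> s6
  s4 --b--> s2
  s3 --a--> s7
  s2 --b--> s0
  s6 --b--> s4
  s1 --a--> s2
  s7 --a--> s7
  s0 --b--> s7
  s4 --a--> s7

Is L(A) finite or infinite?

infinite

State s0 is reachable from the start and can reach an accepting state, and it lies on the cycle s0 → s5 → s1 → s2 → s0.
Traversing that cycle any number of times yields accepted strings of unbounded length, so the language is infinite.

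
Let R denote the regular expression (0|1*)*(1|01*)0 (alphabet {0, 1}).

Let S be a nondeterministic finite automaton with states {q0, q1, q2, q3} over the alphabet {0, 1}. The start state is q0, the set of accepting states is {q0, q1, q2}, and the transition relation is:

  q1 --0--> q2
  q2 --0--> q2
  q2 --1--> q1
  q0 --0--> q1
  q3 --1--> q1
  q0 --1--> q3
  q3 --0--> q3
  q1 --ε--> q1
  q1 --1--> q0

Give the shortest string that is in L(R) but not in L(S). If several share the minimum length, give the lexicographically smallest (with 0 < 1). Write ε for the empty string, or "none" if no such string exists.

10

The string 10 is accepted by R but not by S.
No shorter string lies in the difference, and 10 is the lexicographically first length-2 string in L(R) \ L(S).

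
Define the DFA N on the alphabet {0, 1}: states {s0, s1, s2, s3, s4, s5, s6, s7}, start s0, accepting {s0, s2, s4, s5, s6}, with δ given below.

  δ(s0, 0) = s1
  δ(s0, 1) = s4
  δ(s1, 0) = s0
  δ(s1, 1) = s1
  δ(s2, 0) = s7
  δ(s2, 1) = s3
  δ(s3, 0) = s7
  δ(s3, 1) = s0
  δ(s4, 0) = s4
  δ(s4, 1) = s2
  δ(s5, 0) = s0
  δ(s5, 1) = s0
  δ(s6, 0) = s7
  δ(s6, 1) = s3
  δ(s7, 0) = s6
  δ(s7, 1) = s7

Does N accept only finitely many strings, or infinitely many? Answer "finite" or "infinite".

State s0 is reachable from the start and can reach an accepting state, and it lies on the cycle s0 → s1 → s0.
Traversing that cycle any number of times yields accepted strings of unbounded length, so the language is infinite.

infinite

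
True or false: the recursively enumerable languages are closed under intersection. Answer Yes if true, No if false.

Yes

Run the recogniser for L₁; if it accepts, run the recogniser for L₂ and accept if that accepts too. If either runs forever the input is never accepted, which is all a recogniser needs.
So the recursively enumerable languages are closed under intersection.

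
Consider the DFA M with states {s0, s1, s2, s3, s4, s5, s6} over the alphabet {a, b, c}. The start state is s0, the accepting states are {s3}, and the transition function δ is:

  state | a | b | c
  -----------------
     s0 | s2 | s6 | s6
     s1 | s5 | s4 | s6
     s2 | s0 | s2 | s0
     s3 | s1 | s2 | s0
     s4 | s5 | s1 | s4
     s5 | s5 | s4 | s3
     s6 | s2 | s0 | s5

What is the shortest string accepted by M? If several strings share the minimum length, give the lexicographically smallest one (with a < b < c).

bcc

A breadth-first search from s0 reaches an accepting state first via the path s0 → s6 → s5 → s3 on input bcc.
No string of length < 3 is accepted (BFS exhausts all shorter strings without reaching an accepting state), and bcc is the lexicographically least accepting string of length 3.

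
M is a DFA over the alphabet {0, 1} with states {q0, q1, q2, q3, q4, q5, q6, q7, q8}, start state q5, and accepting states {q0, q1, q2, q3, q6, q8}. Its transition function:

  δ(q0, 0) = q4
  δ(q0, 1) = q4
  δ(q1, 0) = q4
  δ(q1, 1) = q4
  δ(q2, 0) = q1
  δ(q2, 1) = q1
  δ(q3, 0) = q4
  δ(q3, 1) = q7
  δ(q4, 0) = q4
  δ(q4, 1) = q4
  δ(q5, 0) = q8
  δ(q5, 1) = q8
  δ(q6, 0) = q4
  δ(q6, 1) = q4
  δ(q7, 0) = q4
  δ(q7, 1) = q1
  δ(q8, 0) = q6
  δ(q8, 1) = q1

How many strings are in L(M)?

6

The useful subgraph on states {q1, q5, q6, q8} is acyclic, so L(M) is finite; the longest accepting path visits 3 useful states, giving maximum string length 2.
Counting accepting paths from q5 by length: 2 of length 1, 4 of length 2. Total 6.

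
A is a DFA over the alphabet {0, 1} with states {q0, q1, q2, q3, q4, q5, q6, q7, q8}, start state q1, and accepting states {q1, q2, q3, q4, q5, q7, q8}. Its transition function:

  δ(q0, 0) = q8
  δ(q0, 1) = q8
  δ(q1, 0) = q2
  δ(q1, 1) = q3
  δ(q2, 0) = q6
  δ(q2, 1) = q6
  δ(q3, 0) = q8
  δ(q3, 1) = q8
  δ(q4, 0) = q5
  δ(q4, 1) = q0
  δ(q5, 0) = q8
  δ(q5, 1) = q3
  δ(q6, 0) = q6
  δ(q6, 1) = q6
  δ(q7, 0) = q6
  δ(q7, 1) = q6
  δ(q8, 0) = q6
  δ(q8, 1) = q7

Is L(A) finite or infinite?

finite

The useful states (reachable from q1 and able to reach an accepting state) are {q1, q2, q3, q7, q8}.
Restricted to these states the transition graph has no cycle, so every accepting path has bounded length and L is finite.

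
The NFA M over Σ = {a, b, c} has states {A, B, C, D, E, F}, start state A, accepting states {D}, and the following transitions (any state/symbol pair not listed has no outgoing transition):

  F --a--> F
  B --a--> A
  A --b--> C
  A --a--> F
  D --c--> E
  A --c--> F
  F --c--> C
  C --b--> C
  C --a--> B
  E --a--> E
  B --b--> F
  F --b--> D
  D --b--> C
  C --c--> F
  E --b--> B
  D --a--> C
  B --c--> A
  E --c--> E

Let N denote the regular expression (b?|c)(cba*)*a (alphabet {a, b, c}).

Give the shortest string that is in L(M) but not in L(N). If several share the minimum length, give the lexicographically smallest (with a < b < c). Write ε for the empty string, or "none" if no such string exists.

The string ab is accepted by M but not by N.
No shorter string lies in the difference, and ab is the lexicographically first length-2 string in L(M) \ L(N).

ab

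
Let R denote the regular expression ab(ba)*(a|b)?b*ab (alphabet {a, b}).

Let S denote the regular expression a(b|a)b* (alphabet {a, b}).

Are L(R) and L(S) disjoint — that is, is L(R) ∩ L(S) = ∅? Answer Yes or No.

Yes

Converting the expression R to a DFA (subset construction, then merging equivalent states) gives the minimal DFA with states {r0, r1, r2, r3, r4, r5, r6, r7, r8, r9, r10, r11}, start state r0, accepting states {r7, r10, r11} and transitions r0: a→r1, b→r2; r1: a→r2, b→r3; r2: a→r2, b→r2; r3: a→r4, b→r5; r4: a→r6, b→r7; r5: a→r8, b→r9; r6: a→r2, b→r10; r7: a→r6, b→r9; r8: a→r4, b→r11; r9: a→r6, b→r9; r10: a→r2, b→r2; r11: a→r8, b→r9.
Converting the expression S to a DFA (subset construction, then merging equivalent states) gives the minimal DFA with states {s0, s1, s2, s3}, start state s0, accepting states {s3} and transitions s0: a→s1, b→s2; s1: a→s3, b→s3; s2: a→s2, b→s2; s3: a→s2, b→s3.
Exploring the product automaton R × S from the start pair (r0, s0), following both machines on each input symbol, reaches 14 state pairs: (r0, s0), (r1, s1), (r2, s2), (r2, s3), (r3, s3), (r4, s2), (r5, s3), (r6, s2), (r7, s2), (r8, s2), (r9, s3), (r10, s2), (r9, s2), (r11, s2).
R accepts in {r7, r10, r11} and S accepts in {s3}; no reachable pair has both components accepting, so no string drives both machines to acceptance simultaneously and L(R) ∩ L(S) = ∅.
So no string is accepted by both, and the intersection is empty.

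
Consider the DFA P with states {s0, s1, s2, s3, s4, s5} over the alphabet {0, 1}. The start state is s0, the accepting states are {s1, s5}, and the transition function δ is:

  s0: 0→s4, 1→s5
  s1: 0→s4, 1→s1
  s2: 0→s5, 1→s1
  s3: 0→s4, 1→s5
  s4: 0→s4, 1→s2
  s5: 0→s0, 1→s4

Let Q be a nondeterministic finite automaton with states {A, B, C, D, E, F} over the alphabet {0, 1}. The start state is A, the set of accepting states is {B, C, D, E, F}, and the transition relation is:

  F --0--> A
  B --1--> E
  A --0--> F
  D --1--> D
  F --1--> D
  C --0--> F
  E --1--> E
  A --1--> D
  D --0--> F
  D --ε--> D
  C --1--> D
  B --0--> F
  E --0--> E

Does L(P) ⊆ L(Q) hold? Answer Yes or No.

Yes

Exploring the product automaton P × Q from the start pair (s0, A), following both machines on each input symbol, reaches 9 state pairs: (s0, A), (s4, F), (s5, D), (s4, A), (s2, D), (s0, F), (s4, D), (s5, F), (s1, D).
P accepts in {s1, s5} and Q accepts in {B, C, D, E, F}. The reachable pairs whose P-component is accepting are (s5, D), (s5, F), (s1, D); in each of them the Q-component is accepting too, so the product for L(P) \ L(Q) (P-component accepting, Q-component rejecting) has no reachable accepting pair and the difference is empty.
Hence every string in L(P) is also in L(Q).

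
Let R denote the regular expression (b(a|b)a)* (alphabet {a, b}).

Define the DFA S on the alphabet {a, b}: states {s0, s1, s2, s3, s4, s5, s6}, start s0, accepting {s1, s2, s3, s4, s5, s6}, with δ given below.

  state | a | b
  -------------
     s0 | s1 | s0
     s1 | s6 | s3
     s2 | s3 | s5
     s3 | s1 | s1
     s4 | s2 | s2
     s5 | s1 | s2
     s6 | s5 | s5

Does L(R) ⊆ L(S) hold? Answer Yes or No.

The empty string ε is in L(R) but not in L(S).
So L(R) ⊄ L(S).

No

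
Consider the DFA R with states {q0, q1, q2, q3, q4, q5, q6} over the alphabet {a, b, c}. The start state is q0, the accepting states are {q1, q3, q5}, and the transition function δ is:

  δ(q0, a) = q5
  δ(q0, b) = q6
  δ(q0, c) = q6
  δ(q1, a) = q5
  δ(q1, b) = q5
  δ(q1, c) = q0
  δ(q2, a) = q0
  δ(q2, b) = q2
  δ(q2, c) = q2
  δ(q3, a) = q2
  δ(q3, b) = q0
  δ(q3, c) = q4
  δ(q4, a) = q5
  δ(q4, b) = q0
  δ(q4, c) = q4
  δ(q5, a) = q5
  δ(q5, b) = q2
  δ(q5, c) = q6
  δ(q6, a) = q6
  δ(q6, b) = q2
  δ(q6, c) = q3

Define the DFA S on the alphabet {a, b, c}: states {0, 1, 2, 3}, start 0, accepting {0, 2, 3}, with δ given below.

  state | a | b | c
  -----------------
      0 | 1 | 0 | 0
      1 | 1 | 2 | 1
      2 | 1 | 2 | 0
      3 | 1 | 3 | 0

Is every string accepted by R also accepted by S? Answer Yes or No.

No

The string a is in L(R) but not in L(S).
So L(R) ⊄ L(S).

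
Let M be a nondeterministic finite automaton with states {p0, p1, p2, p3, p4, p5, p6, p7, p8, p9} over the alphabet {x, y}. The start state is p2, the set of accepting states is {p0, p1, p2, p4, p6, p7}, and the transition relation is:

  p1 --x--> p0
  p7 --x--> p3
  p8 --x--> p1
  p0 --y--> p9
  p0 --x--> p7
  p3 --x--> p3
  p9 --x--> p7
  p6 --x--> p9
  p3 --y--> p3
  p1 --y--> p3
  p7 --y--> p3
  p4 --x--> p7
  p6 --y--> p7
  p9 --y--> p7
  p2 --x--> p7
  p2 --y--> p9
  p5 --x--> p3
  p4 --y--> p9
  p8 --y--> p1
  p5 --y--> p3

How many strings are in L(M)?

The useful subgraph on states {p2, p7, p9} is acyclic, so L(M) is finite; the longest accepting path visits 3 useful states, giving maximum string length 2.
Counting accepting paths from p2 by length: 1 of length 0, 1 of length 1, 2 of length 2. Total 4.

4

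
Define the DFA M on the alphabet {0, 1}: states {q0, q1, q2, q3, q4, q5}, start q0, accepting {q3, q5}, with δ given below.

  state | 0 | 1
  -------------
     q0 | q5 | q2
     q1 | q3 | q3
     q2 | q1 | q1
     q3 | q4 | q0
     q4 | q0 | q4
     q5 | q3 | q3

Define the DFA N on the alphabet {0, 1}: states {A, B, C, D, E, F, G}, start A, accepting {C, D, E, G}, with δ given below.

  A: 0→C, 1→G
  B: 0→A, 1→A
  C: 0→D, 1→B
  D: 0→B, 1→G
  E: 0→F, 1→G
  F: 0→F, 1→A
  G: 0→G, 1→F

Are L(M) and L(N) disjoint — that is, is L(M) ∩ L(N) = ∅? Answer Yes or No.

No

The string 0 is accepted by both M and N.
Hence L(M) ∩ L(N) ≠ ∅.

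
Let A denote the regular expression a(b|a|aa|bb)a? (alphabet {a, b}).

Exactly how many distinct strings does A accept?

The expression has no Kleene star, so L(A) is finite. Expanding the alternatives gives {aa, ab, aaa, aba, abb, aaaa, abba}.
That is 2 of length 2, 3 of length 3, 2 of length 4: 7 strings in all.

7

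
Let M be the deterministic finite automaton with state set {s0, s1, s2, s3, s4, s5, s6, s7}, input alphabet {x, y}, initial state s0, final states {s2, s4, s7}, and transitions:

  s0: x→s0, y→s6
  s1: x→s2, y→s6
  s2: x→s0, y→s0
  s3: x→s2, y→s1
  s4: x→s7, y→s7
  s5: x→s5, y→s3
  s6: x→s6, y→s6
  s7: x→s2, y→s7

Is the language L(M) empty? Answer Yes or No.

Yes

The states reachable from the start state are {s0, s6}.
None of the accepting states {s2, s4, s7} is reachable, so no string is accepted and L(M) = ∅.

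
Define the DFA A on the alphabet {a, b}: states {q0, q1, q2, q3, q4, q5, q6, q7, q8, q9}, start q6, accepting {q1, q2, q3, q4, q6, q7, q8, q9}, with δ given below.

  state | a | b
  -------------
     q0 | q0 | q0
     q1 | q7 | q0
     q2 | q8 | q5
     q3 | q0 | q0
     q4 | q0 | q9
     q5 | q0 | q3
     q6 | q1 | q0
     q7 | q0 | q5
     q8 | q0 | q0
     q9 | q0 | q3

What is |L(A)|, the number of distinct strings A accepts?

4

The useful subgraph on states {q1, q3, q5, q6, q7} is acyclic, so L(A) is finite; the longest accepting path visits 5 useful states, giving maximum string length 4.
Counting accepting paths from q6 by length: 1 of length 0, 1 of length 1, 1 of length 2, 1 of length 4. Total 4.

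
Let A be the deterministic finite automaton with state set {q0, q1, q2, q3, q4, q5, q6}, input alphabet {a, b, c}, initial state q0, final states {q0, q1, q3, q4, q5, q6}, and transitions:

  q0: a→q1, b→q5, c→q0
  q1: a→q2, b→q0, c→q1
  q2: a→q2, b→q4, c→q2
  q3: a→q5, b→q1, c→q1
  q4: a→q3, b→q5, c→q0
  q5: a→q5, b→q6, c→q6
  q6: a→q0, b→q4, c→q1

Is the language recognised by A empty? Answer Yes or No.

No

The empty string ε is accepted: the run q0 ends in the accepting state q0.
Since at least one string is accepted, L(A) is not empty.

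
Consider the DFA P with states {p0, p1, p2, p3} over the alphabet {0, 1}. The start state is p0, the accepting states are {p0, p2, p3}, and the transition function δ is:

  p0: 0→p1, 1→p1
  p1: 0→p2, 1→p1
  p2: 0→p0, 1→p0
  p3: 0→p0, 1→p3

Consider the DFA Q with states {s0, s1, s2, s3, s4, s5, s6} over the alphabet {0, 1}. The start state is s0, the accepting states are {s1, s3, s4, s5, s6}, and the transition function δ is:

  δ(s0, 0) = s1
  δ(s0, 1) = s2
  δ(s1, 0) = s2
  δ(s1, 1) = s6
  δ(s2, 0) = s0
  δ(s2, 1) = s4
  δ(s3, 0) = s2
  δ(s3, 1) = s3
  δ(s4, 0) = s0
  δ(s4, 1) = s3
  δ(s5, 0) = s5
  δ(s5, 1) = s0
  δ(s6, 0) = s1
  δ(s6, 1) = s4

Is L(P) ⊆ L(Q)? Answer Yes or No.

No

The empty string ε is in L(P) but not in L(Q).
So L(P) ⊄ L(Q).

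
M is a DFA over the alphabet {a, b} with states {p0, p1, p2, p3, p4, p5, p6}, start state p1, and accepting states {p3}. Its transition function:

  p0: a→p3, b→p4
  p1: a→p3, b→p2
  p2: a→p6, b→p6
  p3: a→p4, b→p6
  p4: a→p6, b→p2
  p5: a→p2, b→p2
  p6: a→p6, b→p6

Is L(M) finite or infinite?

finite

The useful states (reachable from p1 and able to reach an accepting state) are {p1, p3}.
Restricted to these states the transition graph has no cycle, so every accepting path has bounded length and L is finite.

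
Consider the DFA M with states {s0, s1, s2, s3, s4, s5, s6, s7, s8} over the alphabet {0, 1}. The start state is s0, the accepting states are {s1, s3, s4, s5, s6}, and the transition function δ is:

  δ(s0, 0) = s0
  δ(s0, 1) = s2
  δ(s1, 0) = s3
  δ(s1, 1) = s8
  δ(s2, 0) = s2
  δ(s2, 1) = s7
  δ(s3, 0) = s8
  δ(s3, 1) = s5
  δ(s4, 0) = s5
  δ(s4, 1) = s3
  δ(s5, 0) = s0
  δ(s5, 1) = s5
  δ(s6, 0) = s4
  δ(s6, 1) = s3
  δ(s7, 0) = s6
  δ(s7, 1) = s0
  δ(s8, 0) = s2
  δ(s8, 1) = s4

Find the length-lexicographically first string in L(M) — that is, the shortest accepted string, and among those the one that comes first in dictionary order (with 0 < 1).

A breadth-first search from s0 reaches an accepting state first via the path s0 → s2 → s7 → s6 on input 110.
No string of length < 3 is accepted (BFS exhausts all shorter strings without reaching an accepting state), and 110 is the lexicographically least accepting string of length 3.

110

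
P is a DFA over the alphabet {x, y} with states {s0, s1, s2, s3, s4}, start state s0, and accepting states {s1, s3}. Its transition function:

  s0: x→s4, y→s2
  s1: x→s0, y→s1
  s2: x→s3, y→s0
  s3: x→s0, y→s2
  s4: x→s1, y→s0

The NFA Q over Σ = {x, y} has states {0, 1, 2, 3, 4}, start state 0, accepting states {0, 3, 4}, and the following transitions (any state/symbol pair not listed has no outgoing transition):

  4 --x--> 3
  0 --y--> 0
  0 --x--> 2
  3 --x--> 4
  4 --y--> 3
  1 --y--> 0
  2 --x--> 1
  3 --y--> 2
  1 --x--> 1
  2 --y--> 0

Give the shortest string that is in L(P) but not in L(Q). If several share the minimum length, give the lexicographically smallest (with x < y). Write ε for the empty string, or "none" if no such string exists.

The string xx is accepted by P but not by Q.
No shorter string lies in the difference, and xx is the lexicographically first length-2 string in L(P) \ L(Q).

xx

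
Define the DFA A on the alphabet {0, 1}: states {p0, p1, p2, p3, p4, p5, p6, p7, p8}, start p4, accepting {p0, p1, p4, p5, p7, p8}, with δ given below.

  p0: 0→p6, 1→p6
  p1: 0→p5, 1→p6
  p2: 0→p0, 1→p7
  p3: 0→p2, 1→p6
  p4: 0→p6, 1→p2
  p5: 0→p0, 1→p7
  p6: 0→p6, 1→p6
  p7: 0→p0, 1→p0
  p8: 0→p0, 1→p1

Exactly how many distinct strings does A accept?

5

The useful subgraph on states {p0, p2, p4, p7} is acyclic, so L(A) is finite; the longest accepting path visits 4 useful states, giving maximum string length 3.
Counting accepting paths from p4 by length: 1 of length 0, 2 of length 2, 2 of length 3. Total 5.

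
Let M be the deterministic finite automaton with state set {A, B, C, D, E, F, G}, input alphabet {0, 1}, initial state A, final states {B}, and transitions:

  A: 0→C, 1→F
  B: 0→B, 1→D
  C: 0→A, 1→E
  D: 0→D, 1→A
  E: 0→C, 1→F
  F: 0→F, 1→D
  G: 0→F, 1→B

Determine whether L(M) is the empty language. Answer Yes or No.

Yes

The states reachable from the start state are {A, C, D, E, F}.
None of the accepting states {B} is reachable, so no string is accepted and L(M) = ∅.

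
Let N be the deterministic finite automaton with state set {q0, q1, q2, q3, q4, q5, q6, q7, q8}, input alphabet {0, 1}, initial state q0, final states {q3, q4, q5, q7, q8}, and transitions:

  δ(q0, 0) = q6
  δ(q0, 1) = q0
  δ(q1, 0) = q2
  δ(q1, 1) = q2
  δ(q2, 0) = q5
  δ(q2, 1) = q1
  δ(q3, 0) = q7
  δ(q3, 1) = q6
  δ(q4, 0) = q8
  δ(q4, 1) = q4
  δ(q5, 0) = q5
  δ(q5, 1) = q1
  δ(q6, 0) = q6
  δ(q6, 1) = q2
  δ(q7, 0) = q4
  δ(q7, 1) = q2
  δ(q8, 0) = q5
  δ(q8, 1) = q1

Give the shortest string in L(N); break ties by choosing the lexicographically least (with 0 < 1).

A breadth-first search from q0 reaches an accepting state first via the path q0 → q6 → q2 → q5 on input 010.
No string of length < 3 is accepted (BFS exhausts all shorter strings without reaching an accepting state), and 010 is the lexicographically least accepting string of length 3.

010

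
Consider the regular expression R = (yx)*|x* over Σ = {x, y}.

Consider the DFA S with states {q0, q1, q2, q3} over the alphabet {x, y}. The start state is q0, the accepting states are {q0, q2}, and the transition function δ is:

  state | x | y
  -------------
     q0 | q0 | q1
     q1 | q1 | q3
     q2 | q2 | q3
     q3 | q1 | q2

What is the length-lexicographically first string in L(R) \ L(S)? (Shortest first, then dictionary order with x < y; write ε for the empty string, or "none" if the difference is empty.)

The string yx is accepted by R but not by S.
No shorter string lies in the difference, and yx is the lexicographically first length-2 string in L(R) \ L(S).

yx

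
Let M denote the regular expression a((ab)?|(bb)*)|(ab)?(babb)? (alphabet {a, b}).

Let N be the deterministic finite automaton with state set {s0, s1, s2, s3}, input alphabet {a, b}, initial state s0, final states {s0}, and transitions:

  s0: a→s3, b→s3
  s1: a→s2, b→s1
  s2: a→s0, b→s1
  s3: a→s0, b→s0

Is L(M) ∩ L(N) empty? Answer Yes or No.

No

The empty string ε is accepted by both M and N.
Hence L(M) ∩ L(N) ≠ ∅.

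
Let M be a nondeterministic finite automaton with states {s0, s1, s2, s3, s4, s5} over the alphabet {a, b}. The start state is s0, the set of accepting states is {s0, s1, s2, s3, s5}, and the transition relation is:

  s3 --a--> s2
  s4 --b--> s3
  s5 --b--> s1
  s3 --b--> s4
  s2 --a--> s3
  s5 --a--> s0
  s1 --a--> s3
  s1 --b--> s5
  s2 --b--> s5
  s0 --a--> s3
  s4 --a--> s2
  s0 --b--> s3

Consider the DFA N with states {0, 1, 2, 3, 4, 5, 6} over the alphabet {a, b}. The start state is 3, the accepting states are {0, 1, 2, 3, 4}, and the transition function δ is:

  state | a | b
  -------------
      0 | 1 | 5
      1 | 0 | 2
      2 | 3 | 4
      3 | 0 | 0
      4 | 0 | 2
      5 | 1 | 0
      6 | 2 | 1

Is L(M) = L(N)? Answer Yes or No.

Exploring the product automaton M × N from the start pair (s0, 3), following both machines on each input symbol, reaches 6 state pairs: (s0, 3), (s3, 0), (s2, 1), (s4, 5), (s5, 2), (s1, 4).
M accepts in {s0, s1, s2, s3, s5} and N accepts in {0, 1, 2, 3, 4}. In every reachable pair the two components are either both accepting — (s0, 3), (s3, 0), (s2, 1), (s5, 2), (s1, 4) — or both non-accepting, so no string is accepted by exactly one of the machines: L(M) \ L(N) and L(N) \ L(M) are both empty.
Hence every string is accepted by M iff it is accepted by N, and the two languages coincide.

Yes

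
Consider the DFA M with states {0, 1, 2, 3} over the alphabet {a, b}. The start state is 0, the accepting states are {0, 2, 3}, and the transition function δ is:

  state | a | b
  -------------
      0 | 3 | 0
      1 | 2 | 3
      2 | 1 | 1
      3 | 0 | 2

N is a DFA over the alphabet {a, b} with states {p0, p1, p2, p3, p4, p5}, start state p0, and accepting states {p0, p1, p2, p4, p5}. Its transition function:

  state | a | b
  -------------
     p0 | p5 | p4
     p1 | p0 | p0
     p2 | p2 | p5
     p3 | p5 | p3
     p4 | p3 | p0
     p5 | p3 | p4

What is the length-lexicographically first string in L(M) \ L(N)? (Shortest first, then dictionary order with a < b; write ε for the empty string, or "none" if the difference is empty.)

aa

The string aa is accepted by M but not by N.
No shorter string lies in the difference, and aa is the lexicographically first length-2 string in L(M) \ L(N).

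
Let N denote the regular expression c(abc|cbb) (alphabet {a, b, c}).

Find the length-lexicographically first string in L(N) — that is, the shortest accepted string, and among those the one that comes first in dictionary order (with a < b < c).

cabc

By inspection of the expression, no string of length less than 4 matches, and cabc is the lexicographically first match of length 4.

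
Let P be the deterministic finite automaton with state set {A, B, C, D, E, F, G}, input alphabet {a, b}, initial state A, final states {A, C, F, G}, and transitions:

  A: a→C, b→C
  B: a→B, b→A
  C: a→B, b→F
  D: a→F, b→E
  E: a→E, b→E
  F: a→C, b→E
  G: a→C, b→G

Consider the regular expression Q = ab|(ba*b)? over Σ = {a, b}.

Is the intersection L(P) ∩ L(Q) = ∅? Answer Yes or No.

The empty string ε is accepted by both P and Q.
Hence L(P) ∩ L(Q) ≠ ∅.

No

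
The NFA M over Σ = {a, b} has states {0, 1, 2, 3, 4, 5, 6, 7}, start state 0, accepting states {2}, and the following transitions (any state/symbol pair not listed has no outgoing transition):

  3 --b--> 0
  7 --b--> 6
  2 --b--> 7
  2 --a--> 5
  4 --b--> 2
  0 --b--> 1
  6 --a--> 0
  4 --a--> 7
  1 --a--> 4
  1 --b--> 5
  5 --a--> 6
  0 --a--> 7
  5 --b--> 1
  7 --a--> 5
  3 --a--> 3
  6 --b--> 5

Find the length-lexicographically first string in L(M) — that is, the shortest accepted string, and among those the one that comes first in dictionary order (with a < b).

A breadth-first search from 0 reaches an accepting state first via the path 0 → 1 → 4 → 2 on input bab.
No string of length < 3 is accepted (BFS exhausts all shorter strings without reaching an accepting state), and bab is the lexicographically least accepting string of length 3.

bab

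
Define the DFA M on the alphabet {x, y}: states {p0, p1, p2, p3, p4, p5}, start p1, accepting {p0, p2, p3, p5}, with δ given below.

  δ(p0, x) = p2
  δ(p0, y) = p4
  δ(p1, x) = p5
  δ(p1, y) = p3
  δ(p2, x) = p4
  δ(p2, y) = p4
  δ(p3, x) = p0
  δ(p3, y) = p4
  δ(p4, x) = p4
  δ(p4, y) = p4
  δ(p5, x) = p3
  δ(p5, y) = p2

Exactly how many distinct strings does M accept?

8

The useful subgraph on states {p0, p1, p2, p3, p5} is acyclic, so L(M) is finite; the longest accepting path visits 5 useful states, giving maximum string length 4.
Counting accepting paths from p1 by length: 2 of length 1, 3 of length 2, 2 of length 3, 1 of length 4. Total 8.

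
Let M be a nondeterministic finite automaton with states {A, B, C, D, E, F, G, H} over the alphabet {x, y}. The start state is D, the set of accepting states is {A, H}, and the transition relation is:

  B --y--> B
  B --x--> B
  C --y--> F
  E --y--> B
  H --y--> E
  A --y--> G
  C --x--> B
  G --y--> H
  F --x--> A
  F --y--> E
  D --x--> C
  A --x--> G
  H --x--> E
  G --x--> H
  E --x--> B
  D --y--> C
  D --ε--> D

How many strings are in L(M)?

The useful subgraph on states {A, C, D, F, G, H} is acyclic, so L(M) is finite; the longest accepting path visits 6 useful states, giving maximum string length 5.
Counting accepting paths from D by length: 2 of length 3, 8 of length 5. Total 10.

10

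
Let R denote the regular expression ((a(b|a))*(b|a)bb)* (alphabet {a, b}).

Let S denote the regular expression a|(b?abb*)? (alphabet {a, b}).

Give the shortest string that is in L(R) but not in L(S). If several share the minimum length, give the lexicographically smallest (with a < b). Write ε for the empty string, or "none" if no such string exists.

bbb

The string bbb is accepted by R but not by S.
No shorter string lies in the difference, and bbb is the lexicographically first length-3 string in L(R) \ L(S).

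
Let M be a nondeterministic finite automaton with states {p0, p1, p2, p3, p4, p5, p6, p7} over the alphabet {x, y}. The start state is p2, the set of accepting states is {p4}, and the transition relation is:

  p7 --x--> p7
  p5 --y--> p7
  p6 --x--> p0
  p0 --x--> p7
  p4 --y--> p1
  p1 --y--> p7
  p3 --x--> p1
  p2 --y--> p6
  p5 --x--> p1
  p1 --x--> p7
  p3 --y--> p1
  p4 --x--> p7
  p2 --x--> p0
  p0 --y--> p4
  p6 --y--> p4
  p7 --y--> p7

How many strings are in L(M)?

The useful subgraph on states {p0, p2, p4, p6} is acyclic, so L(M) is finite; the longest accepting path visits 4 useful states, giving maximum string length 3.
Counting accepting paths from p2 by length: 2 of length 2, 1 of length 3. Total 3.

3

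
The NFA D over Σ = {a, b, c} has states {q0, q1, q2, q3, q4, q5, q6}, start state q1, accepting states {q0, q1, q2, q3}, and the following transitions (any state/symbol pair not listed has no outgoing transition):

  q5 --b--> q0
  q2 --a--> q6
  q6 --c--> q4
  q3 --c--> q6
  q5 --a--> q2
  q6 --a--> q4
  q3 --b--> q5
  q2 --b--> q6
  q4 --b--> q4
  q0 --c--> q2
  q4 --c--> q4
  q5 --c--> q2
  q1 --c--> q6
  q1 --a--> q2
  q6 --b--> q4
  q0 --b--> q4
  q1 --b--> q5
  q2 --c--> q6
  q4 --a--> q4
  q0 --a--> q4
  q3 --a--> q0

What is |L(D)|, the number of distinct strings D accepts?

The useful subgraph on states {q0, q1, q2, q5} is acyclic, so L(D) is finite; the longest accepting path visits 4 useful states, giving maximum string length 3.
Counting accepting paths from q1 by length: 1 of length 0, 1 of length 1, 3 of length 2, 1 of length 3. Total 6.

6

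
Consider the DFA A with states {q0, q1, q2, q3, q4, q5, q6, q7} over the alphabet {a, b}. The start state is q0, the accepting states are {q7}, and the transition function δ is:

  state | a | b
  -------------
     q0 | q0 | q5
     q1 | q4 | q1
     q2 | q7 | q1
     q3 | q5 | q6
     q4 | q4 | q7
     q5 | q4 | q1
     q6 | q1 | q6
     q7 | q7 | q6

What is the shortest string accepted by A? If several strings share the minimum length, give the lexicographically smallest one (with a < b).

bab

A breadth-first search from q0 reaches an accepting state first via the path q0 → q5 → q4 → q7 on input bab.
No string of length < 3 is accepted (BFS exhausts all shorter strings without reaching an accepting state), and bab is the lexicographically least accepting string of length 3.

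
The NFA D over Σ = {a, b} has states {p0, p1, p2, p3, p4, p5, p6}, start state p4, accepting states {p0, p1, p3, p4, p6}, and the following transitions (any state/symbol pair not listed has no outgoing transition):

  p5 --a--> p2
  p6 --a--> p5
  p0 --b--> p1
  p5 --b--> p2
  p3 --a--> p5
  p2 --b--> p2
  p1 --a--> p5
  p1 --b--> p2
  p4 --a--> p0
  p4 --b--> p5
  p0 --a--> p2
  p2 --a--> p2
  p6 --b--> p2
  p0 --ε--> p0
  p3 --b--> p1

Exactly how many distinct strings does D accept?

The useful subgraph on states {p0, p1, p4} is acyclic, so L(D) is finite; the longest accepting path visits 3 useful states, giving maximum string length 2.
Counting accepting paths from p4 by length: 1 of length 0, 1 of length 1, 1 of length 2. Total 3.

3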